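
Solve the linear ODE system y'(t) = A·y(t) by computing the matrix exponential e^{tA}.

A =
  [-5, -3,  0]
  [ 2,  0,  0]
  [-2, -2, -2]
e^{tA} =
  [-2*exp(-2*t) + 3*exp(-3*t), -3*exp(-2*t) + 3*exp(-3*t), 0]
  [2*exp(-2*t) - 2*exp(-3*t), 3*exp(-2*t) - 2*exp(-3*t), 0]
  [-2*exp(-2*t) + 2*exp(-3*t), -2*exp(-2*t) + 2*exp(-3*t), exp(-2*t)]

Strategy: write A = P · J · P⁻¹ where J is a Jordan canonical form, so e^{tA} = P · e^{tJ} · P⁻¹, and e^{tJ} can be computed block-by-block.

A has Jordan form
J =
  [-3,  0,  0]
  [ 0, -2,  0]
  [ 0,  0, -2]
(up to reordering of blocks).

Per-block formulas:
  For a 1×1 block at λ = -2: exp(t · [-2]) = [e^(-2t)].
  For a 1×1 block at λ = -3: exp(t · [-3]) = [e^(-3t)].

After assembling e^{tJ} and conjugating by P, we get:

e^{tA} =
  [-2*exp(-2*t) + 3*exp(-3*t), -3*exp(-2*t) + 3*exp(-3*t), 0]
  [2*exp(-2*t) - 2*exp(-3*t), 3*exp(-2*t) - 2*exp(-3*t), 0]
  [-2*exp(-2*t) + 2*exp(-3*t), -2*exp(-2*t) + 2*exp(-3*t), exp(-2*t)]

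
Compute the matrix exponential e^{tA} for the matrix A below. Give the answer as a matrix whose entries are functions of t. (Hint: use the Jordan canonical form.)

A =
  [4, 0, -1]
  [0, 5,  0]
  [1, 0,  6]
e^{tA} =
  [-t*exp(5*t) + exp(5*t), 0, -t*exp(5*t)]
  [0, exp(5*t), 0]
  [t*exp(5*t), 0, t*exp(5*t) + exp(5*t)]

Strategy: write A = P · J · P⁻¹ where J is a Jordan canonical form, so e^{tA} = P · e^{tJ} · P⁻¹, and e^{tJ} can be computed block-by-block.

A has Jordan form
J =
  [5, 1, 0]
  [0, 5, 0]
  [0, 0, 5]
(up to reordering of blocks).

Per-block formulas:
  For a 1×1 block at λ = 5: exp(t · [5]) = [e^(5t)].
  For a 2×2 Jordan block J_2(5): exp(t · J_2(5)) = e^(5t)·(I + t·N), where N is the 2×2 nilpotent shift.

After assembling e^{tJ} and conjugating by P, we get:

e^{tA} =
  [-t*exp(5*t) + exp(5*t), 0, -t*exp(5*t)]
  [0, exp(5*t), 0]
  [t*exp(5*t), 0, t*exp(5*t) + exp(5*t)]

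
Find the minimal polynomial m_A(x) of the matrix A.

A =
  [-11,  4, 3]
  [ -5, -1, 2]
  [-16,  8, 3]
x^3 + 9*x^2 + 27*x + 27

The characteristic polynomial is χ_A(x) = (x + 3)^3, so the eigenvalues are known. The minimal polynomial is
  m_A(x) = Π_λ (x − λ)^{k_λ}
where k_λ is the size of the *largest* Jordan block for λ (equivalently, the smallest k with (A − λI)^k v = 0 for every generalised eigenvector v of λ).

  λ = -3: largest Jordan block has size 3, contributing (x + 3)^3

So m_A(x) = (x + 3)^3 = x^3 + 9*x^2 + 27*x + 27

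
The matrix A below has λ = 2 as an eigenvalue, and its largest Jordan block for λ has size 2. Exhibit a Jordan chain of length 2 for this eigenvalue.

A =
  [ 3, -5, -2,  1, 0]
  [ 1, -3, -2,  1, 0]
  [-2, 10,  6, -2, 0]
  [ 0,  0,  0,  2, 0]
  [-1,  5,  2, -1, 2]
A Jordan chain for λ = 2 of length 2:
v_1 = (1, 1, -2, 0, -1)ᵀ
v_2 = (1, 0, 0, 0, 0)ᵀ

Let N = A − (2)·I. We want v_2 with N^2 v_2 = 0 but N^1 v_2 ≠ 0; then v_{j-1} := N · v_j for j = 2, …, 2.

Pick v_2 = (1, 0, 0, 0, 0)ᵀ.
Then v_1 = N · v_2 = (1, 1, -2, 0, -1)ᵀ.

Sanity check: (A − (2)·I) v_1 = (0, 0, 0, 0, 0)ᵀ = 0. ✓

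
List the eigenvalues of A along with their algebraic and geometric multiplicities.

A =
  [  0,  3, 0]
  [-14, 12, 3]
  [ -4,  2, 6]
λ = 6: alg = 3, geom = 1

Step 1 — factor the characteristic polynomial to read off the algebraic multiplicities:
  χ_A(x) = (x - 6)^3

Step 2 — compute geometric multiplicities via the rank-nullity identity g(λ) = n − rank(A − λI):
  rank(A − (6)·I) = 2, so dim ker(A − (6)·I) = n − 2 = 1

Summary:
  λ = 6: algebraic multiplicity = 3, geometric multiplicity = 1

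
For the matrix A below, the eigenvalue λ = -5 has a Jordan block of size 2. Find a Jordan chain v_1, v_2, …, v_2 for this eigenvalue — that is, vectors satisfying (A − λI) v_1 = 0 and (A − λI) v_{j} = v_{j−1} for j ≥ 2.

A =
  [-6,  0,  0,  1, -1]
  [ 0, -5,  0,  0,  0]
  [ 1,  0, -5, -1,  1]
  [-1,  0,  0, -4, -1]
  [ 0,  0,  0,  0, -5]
A Jordan chain for λ = -5 of length 2:
v_1 = (-1, 0, 1, -1, 0)ᵀ
v_2 = (1, 0, 0, 0, 0)ᵀ

Let N = A − (-5)·I. We want v_2 with N^2 v_2 = 0 but N^1 v_2 ≠ 0; then v_{j-1} := N · v_j for j = 2, …, 2.

Pick v_2 = (1, 0, 0, 0, 0)ᵀ.
Then v_1 = N · v_2 = (-1, 0, 1, -1, 0)ᵀ.

Sanity check: (A − (-5)·I) v_1 = (0, 0, 0, 0, 0)ᵀ = 0. ✓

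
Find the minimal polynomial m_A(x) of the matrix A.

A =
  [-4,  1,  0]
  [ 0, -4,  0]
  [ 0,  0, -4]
x^2 + 8*x + 16

The characteristic polynomial is χ_A(x) = (x + 4)^3, so the eigenvalues are known. The minimal polynomial is
  m_A(x) = Π_λ (x − λ)^{k_λ}
where k_λ is the size of the *largest* Jordan block for λ (equivalently, the smallest k with (A − λI)^k v = 0 for every generalised eigenvector v of λ).

  λ = -4: largest Jordan block has size 2, contributing (x + 4)^2

So m_A(x) = (x + 4)^2 = x^2 + 8*x + 16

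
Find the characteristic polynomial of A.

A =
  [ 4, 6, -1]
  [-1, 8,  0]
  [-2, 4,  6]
x^3 - 18*x^2 + 108*x - 216

Expanding det(x·I − A) (e.g. by cofactor expansion or by noting that A is similar to its Jordan form J, which has the same characteristic polynomial as A) gives
  χ_A(x) = x^3 - 18*x^2 + 108*x - 216
which factors as (x - 6)^3. The eigenvalues (with algebraic multiplicities) are λ = 6 with multiplicity 3.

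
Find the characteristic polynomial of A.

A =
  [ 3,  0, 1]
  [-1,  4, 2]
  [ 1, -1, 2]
x^3 - 9*x^2 + 27*x - 27

Expanding det(x·I − A) (e.g. by cofactor expansion or by noting that A is similar to its Jordan form J, which has the same characteristic polynomial as A) gives
  χ_A(x) = x^3 - 9*x^2 + 27*x - 27
which factors as (x - 3)^3. The eigenvalues (with algebraic multiplicities) are λ = 3 with multiplicity 3.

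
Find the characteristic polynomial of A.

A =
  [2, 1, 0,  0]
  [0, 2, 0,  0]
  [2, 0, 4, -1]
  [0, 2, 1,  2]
x^4 - 10*x^3 + 37*x^2 - 60*x + 36

Expanding det(x·I − A) (e.g. by cofactor expansion or by noting that A is similar to its Jordan form J, which has the same characteristic polynomial as A) gives
  χ_A(x) = x^4 - 10*x^3 + 37*x^2 - 60*x + 36
which factors as (x - 3)^2*(x - 2)^2. The eigenvalues (with algebraic multiplicities) are λ = 2 with multiplicity 2, λ = 3 with multiplicity 2.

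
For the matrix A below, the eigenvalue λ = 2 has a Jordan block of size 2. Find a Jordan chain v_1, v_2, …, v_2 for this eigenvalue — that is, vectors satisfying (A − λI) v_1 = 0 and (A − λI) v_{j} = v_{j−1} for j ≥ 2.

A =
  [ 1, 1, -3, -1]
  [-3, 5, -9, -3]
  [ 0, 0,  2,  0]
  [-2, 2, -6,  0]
A Jordan chain for λ = 2 of length 2:
v_1 = (-1, -3, 0, -2)ᵀ
v_2 = (1, 0, 0, 0)ᵀ

Let N = A − (2)·I. We want v_2 with N^2 v_2 = 0 but N^1 v_2 ≠ 0; then v_{j-1} := N · v_j for j = 2, …, 2.

Pick v_2 = (1, 0, 0, 0)ᵀ.
Then v_1 = N · v_2 = (-1, -3, 0, -2)ᵀ.

Sanity check: (A − (2)·I) v_1 = (0, 0, 0, 0)ᵀ = 0. ✓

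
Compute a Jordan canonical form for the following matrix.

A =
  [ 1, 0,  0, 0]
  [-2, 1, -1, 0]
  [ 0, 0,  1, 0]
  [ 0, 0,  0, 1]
J_2(1) ⊕ J_1(1) ⊕ J_1(1)

The characteristic polynomial is
  det(x·I − A) = x^4 - 4*x^3 + 6*x^2 - 4*x + 1 = (x - 1)^4

Eigenvalues and multiplicities (the geometric multiplicity of λ is n − rank(A − λI), which equals the number of Jordan blocks for λ):
  λ = 1: algebraic multiplicity = 4, geometric multiplicity = 3

Determining the block sizes for each eigenvalue:
  λ = 1: 3 blocks summing to 4 forces exactly one block of size 2 and the rest size 1 → block sizes [2, 1, 1]

Assembling the blocks gives a Jordan form
J =
  [1, 1, 0, 0]
  [0, 1, 0, 0]
  [0, 0, 1, 0]
  [0, 0, 0, 1]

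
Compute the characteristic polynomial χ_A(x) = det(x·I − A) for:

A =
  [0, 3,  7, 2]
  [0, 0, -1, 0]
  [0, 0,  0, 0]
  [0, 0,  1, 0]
x^4

Expanding det(x·I − A) (e.g. by cofactor expansion or by noting that A is similar to its Jordan form J, which has the same characteristic polynomial as A) gives
  χ_A(x) = x^4
which factors as x^4. The eigenvalues (with algebraic multiplicities) are λ = 0 with multiplicity 4.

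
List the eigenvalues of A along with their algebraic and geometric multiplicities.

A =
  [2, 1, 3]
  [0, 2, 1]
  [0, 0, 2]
λ = 2: alg = 3, geom = 1

Step 1 — factor the characteristic polynomial to read off the algebraic multiplicities:
  χ_A(x) = (x - 2)^3

Step 2 — compute geometric multiplicities via the rank-nullity identity g(λ) = n − rank(A − λI):
  rank(A − (2)·I) = 2, so dim ker(A − (2)·I) = n − 2 = 1

Summary:
  λ = 2: algebraic multiplicity = 3, geometric multiplicity = 1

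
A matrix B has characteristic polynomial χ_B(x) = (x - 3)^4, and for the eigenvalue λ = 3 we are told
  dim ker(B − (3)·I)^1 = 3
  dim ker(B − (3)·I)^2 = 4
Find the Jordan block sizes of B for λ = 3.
Block sizes for λ = 3: [2, 1, 1]

From the dimensions of kernels of powers, the number of Jordan blocks of size at least j is d_j − d_{j−1} where d_j = dim ker(N^j) (with d_0 = 0). Computing the differences gives [3, 1].
The number of blocks of size exactly k is (#blocks of size ≥ k) − (#blocks of size ≥ k + 1), so the partition is: 2 block(s) of size 1, 1 block(s) of size 2.
In nonincreasing order the block sizes are [2, 1, 1].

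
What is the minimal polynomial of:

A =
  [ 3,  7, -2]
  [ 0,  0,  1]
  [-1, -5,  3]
x^3 - 6*x^2 + 12*x - 8

The characteristic polynomial is χ_A(x) = (x - 2)^3, so the eigenvalues are known. The minimal polynomial is
  m_A(x) = Π_λ (x − λ)^{k_λ}
where k_λ is the size of the *largest* Jordan block for λ (equivalently, the smallest k with (A − λI)^k v = 0 for every generalised eigenvector v of λ).

  λ = 2: largest Jordan block has size 3, contributing (x − 2)^3

So m_A(x) = (x - 2)^3 = x^3 - 6*x^2 + 12*x - 8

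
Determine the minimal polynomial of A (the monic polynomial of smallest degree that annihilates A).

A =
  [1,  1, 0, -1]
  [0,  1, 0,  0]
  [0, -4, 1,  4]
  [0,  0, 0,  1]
x^2 - 2*x + 1

The characteristic polynomial is χ_A(x) = (x - 1)^4, so the eigenvalues are known. The minimal polynomial is
  m_A(x) = Π_λ (x − λ)^{k_λ}
where k_λ is the size of the *largest* Jordan block for λ (equivalently, the smallest k with (A − λI)^k v = 0 for every generalised eigenvector v of λ).

  λ = 1: largest Jordan block has size 2, contributing (x − 1)^2

So m_A(x) = (x - 1)^2 = x^2 - 2*x + 1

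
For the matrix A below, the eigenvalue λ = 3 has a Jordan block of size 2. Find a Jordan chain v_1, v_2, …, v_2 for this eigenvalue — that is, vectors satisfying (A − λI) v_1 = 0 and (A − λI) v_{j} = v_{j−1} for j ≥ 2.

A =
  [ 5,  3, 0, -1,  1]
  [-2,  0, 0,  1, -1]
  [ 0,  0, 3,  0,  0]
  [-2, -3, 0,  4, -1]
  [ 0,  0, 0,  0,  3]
A Jordan chain for λ = 3 of length 2:
v_1 = (2, -2, 0, -2, 0)ᵀ
v_2 = (1, 0, 0, 0, 0)ᵀ

Let N = A − (3)·I. We want v_2 with N^2 v_2 = 0 but N^1 v_2 ≠ 0; then v_{j-1} := N · v_j for j = 2, …, 2.

Pick v_2 = (1, 0, 0, 0, 0)ᵀ.
Then v_1 = N · v_2 = (2, -2, 0, -2, 0)ᵀ.

Sanity check: (A − (3)·I) v_1 = (0, 0, 0, 0, 0)ᵀ = 0. ✓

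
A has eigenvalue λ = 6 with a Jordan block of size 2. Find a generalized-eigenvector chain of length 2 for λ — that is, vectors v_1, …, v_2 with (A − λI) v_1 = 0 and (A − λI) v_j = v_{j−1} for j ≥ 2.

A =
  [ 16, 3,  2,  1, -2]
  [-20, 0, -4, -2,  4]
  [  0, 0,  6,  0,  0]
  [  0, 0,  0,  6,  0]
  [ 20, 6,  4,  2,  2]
A Jordan chain for λ = 6 of length 2:
v_1 = (10, -20, 0, 0, 20)ᵀ
v_2 = (1, 0, 0, 0, 0)ᵀ

Let N = A − (6)·I. We want v_2 with N^2 v_2 = 0 but N^1 v_2 ≠ 0; then v_{j-1} := N · v_j for j = 2, …, 2.

Pick v_2 = (1, 0, 0, 0, 0)ᵀ.
Then v_1 = N · v_2 = (10, -20, 0, 0, 20)ᵀ.

Sanity check: (A − (6)·I) v_1 = (0, 0, 0, 0, 0)ᵀ = 0. ✓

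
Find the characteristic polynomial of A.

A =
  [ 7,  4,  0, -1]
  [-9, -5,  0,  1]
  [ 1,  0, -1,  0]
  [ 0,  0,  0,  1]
x^4 - 2*x^3 + 2*x - 1

Expanding det(x·I − A) (e.g. by cofactor expansion or by noting that A is similar to its Jordan form J, which has the same characteristic polynomial as A) gives
  χ_A(x) = x^4 - 2*x^3 + 2*x - 1
which factors as (x - 1)^3*(x + 1). The eigenvalues (with algebraic multiplicities) are λ = -1 with multiplicity 1, λ = 1 with multiplicity 3.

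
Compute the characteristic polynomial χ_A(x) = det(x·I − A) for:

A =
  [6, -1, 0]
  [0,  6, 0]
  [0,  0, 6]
x^3 - 18*x^2 + 108*x - 216

Expanding det(x·I − A) (e.g. by cofactor expansion or by noting that A is similar to its Jordan form J, which has the same characteristic polynomial as A) gives
  χ_A(x) = x^3 - 18*x^2 + 108*x - 216
which factors as (x - 6)^3. The eigenvalues (with algebraic multiplicities) are λ = 6 with multiplicity 3.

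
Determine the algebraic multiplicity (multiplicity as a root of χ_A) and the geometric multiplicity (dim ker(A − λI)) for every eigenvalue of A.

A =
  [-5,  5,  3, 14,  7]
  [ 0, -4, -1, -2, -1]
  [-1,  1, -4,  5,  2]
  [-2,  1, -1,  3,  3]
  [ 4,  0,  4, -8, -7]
λ = -5: alg = 1, geom = 1; λ = -3: alg = 4, geom = 2

Step 1 — factor the characteristic polynomial to read off the algebraic multiplicities:
  χ_A(x) = (x + 3)^4*(x + 5)

Step 2 — compute geometric multiplicities via the rank-nullity identity g(λ) = n − rank(A − λI):
  rank(A − (-5)·I) = 4, so dim ker(A − (-5)·I) = n − 4 = 1
  rank(A − (-3)·I) = 3, so dim ker(A − (-3)·I) = n − 3 = 2

Summary:
  λ = -5: algebraic multiplicity = 1, geometric multiplicity = 1
  λ = -3: algebraic multiplicity = 4, geometric multiplicity = 2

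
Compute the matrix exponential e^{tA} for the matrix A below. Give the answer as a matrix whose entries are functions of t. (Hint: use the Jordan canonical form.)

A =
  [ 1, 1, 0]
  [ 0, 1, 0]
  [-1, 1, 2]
e^{tA} =
  [exp(t), t*exp(t), 0]
  [0, exp(t), 0]
  [-exp(2*t) + exp(t), t*exp(t), exp(2*t)]

Strategy: write A = P · J · P⁻¹ where J is a Jordan canonical form, so e^{tA} = P · e^{tJ} · P⁻¹, and e^{tJ} can be computed block-by-block.

A has Jordan form
J =
  [1, 1, 0]
  [0, 1, 0]
  [0, 0, 2]
(up to reordering of blocks).

Per-block formulas:
  For a 1×1 block at λ = 2: exp(t · [2]) = [e^(2t)].
  For a 2×2 Jordan block J_2(1): exp(t · J_2(1)) = e^(1t)·(I + t·N), where N is the 2×2 nilpotent shift.

After assembling e^{tJ} and conjugating by P, we get:

e^{tA} =
  [exp(t), t*exp(t), 0]
  [0, exp(t), 0]
  [-exp(2*t) + exp(t), t*exp(t), exp(2*t)]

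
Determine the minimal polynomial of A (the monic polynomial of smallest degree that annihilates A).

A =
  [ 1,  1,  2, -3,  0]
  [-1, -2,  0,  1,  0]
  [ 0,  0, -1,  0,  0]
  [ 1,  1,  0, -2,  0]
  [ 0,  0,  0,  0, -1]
x^3 + 3*x^2 + 3*x + 1

The characteristic polynomial is χ_A(x) = (x + 1)^5, so the eigenvalues are known. The minimal polynomial is
  m_A(x) = Π_λ (x − λ)^{k_λ}
where k_λ is the size of the *largest* Jordan block for λ (equivalently, the smallest k with (A − λI)^k v = 0 for every generalised eigenvector v of λ).

  λ = -1: largest Jordan block has size 3, contributing (x + 1)^3

So m_A(x) = (x + 1)^3 = x^3 + 3*x^2 + 3*x + 1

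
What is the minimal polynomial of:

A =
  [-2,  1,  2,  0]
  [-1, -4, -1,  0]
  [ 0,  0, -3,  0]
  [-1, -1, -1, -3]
x^3 + 9*x^2 + 27*x + 27

The characteristic polynomial is χ_A(x) = (x + 3)^4, so the eigenvalues are known. The minimal polynomial is
  m_A(x) = Π_λ (x − λ)^{k_λ}
where k_λ is the size of the *largest* Jordan block for λ (equivalently, the smallest k with (A − λI)^k v = 0 for every generalised eigenvector v of λ).

  λ = -3: largest Jordan block has size 3, contributing (x + 3)^3

So m_A(x) = (x + 3)^3 = x^3 + 9*x^2 + 27*x + 27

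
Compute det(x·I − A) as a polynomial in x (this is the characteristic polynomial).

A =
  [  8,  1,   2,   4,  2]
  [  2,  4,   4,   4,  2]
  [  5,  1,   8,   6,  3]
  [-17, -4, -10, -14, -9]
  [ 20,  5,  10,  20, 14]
x^5 - 20*x^4 + 160*x^3 - 640*x^2 + 1280*x - 1024

Expanding det(x·I − A) (e.g. by cofactor expansion or by noting that A is similar to its Jordan form J, which has the same characteristic polynomial as A) gives
  χ_A(x) = x^5 - 20*x^4 + 160*x^3 - 640*x^2 + 1280*x - 1024
which factors as (x - 4)^5. The eigenvalues (with algebraic multiplicities) are λ = 4 with multiplicity 5.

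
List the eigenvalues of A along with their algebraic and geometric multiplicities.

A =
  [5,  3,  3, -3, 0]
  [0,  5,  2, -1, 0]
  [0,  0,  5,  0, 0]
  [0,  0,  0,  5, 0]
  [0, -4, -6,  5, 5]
λ = 5: alg = 5, geom = 3

Step 1 — factor the characteristic polynomial to read off the algebraic multiplicities:
  χ_A(x) = (x - 5)^5

Step 2 — compute geometric multiplicities via the rank-nullity identity g(λ) = n − rank(A − λI):
  rank(A − (5)·I) = 2, so dim ker(A − (5)·I) = n − 2 = 3

Summary:
  λ = 5: algebraic multiplicity = 5, geometric multiplicity = 3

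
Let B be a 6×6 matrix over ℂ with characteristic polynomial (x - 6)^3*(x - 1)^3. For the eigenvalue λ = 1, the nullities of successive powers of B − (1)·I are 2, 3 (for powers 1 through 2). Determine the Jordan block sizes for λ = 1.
Block sizes for λ = 1: [2, 1]

From the dimensions of kernels of powers, the number of Jordan blocks of size at least j is d_j − d_{j−1} where d_j = dim ker(N^j) (with d_0 = 0). Computing the differences gives [2, 1].
The number of blocks of size exactly k is (#blocks of size ≥ k) − (#blocks of size ≥ k + 1), so the partition is: 1 block(s) of size 1, 1 block(s) of size 2.
In nonincreasing order the block sizes are [2, 1].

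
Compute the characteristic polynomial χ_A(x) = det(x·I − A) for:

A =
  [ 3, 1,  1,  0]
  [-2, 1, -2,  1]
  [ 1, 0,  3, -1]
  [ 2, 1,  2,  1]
x^4 - 8*x^3 + 24*x^2 - 32*x + 16

Expanding det(x·I − A) (e.g. by cofactor expansion or by noting that A is similar to its Jordan form J, which has the same characteristic polynomial as A) gives
  χ_A(x) = x^4 - 8*x^3 + 24*x^2 - 32*x + 16
which factors as (x - 2)^4. The eigenvalues (with algebraic multiplicities) are λ = 2 with multiplicity 4.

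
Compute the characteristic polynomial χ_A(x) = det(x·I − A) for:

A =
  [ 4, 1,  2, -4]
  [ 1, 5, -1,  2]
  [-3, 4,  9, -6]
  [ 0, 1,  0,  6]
x^4 - 24*x^3 + 216*x^2 - 864*x + 1296

Expanding det(x·I − A) (e.g. by cofactor expansion or by noting that A is similar to its Jordan form J, which has the same characteristic polynomial as A) gives
  χ_A(x) = x^4 - 24*x^3 + 216*x^2 - 864*x + 1296
which factors as (x - 6)^4. The eigenvalues (with algebraic multiplicities) are λ = 6 with multiplicity 4.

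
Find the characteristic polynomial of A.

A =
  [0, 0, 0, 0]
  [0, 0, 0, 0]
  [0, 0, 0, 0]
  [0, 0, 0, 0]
x^4

Expanding det(x·I − A) (e.g. by cofactor expansion or by noting that A is similar to its Jordan form J, which has the same characteristic polynomial as A) gives
  χ_A(x) = x^4
which factors as x^4. The eigenvalues (with algebraic multiplicities) are λ = 0 with multiplicity 4.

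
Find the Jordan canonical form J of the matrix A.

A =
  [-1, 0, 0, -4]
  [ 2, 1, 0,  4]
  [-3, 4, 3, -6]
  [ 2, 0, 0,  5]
J_1(1) ⊕ J_1(1) ⊕ J_2(3)

The characteristic polynomial is
  det(x·I − A) = x^4 - 8*x^3 + 22*x^2 - 24*x + 9 = (x - 3)^2*(x - 1)^2

Eigenvalues and multiplicities (the geometric multiplicity of λ is n − rank(A − λI), which equals the number of Jordan blocks for λ):
  λ = 1: algebraic multiplicity = 2, geometric multiplicity = 2
  λ = 3: algebraic multiplicity = 2, geometric multiplicity = 1

Determining the block sizes for each eigenvalue:
  λ = 1: gm = am = 2, so every block has size 1 → block sizes [1, 1]
  λ = 3: one block (gm = 1), so the single block has size am = 2 → block sizes [2]

Assembling the blocks gives a Jordan form
J =
  [1, 0, 0, 0]
  [0, 1, 0, 0]
  [0, 0, 3, 1]
  [0, 0, 0, 3]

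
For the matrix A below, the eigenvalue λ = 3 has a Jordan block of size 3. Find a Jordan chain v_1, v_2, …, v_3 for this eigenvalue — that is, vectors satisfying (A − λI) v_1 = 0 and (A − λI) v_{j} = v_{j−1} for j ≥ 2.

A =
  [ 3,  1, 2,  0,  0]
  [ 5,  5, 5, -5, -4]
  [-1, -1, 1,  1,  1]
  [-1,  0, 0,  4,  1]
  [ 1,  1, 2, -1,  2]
A Jordan chain for λ = 3 of length 3:
v_1 = (3, 6, -3, 0, 3)ᵀ
v_2 = (0, 5, -1, -1, 1)ᵀ
v_3 = (1, 0, 0, 0, 0)ᵀ

Let N = A − (3)·I. We want v_3 with N^3 v_3 = 0 but N^2 v_3 ≠ 0; then v_{j-1} := N · v_j for j = 3, …, 2.

Pick v_3 = (1, 0, 0, 0, 0)ᵀ.
Then v_2 = N · v_3 = (0, 5, -1, -1, 1)ᵀ.
Then v_1 = N · v_2 = (3, 6, -3, 0, 3)ᵀ.

Sanity check: (A − (3)·I) v_1 = (0, 0, 0, 0, 0)ᵀ = 0. ✓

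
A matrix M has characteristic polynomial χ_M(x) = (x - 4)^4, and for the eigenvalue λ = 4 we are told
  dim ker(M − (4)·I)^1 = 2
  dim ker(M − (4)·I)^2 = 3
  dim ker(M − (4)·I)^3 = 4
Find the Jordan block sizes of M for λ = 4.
Block sizes for λ = 4: [3, 1]

From the dimensions of kernels of powers, the number of Jordan blocks of size at least j is d_j − d_{j−1} where d_j = dim ker(N^j) (with d_0 = 0). Computing the differences gives [2, 1, 1].
The number of blocks of size exactly k is (#blocks of size ≥ k) − (#blocks of size ≥ k + 1), so the partition is: 1 block(s) of size 1, 1 block(s) of size 3.
In nonincreasing order the block sizes are [3, 1].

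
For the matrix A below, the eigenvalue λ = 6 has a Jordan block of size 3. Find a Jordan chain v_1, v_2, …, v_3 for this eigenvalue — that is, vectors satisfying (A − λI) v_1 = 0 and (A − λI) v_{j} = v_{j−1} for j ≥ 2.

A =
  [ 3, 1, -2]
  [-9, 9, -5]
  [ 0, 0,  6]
A Jordan chain for λ = 6 of length 3:
v_1 = (1, 3, 0)ᵀ
v_2 = (-2, -5, 0)ᵀ
v_3 = (0, 0, 1)ᵀ

Let N = A − (6)·I. We want v_3 with N^3 v_3 = 0 but N^2 v_3 ≠ 0; then v_{j-1} := N · v_j for j = 3, …, 2.

Pick v_3 = (0, 0, 1)ᵀ.
Then v_2 = N · v_3 = (-2, -5, 0)ᵀ.
Then v_1 = N · v_2 = (1, 3, 0)ᵀ.

Sanity check: (A − (6)·I) v_1 = (0, 0, 0)ᵀ = 0. ✓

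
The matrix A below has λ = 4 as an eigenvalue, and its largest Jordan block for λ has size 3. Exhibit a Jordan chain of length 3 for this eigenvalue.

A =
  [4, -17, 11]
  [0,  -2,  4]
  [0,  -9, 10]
A Jordan chain for λ = 4 of length 3:
v_1 = (3, 0, 0)ᵀ
v_2 = (-17, -6, -9)ᵀ
v_3 = (0, 1, 0)ᵀ

Let N = A − (4)·I. We want v_3 with N^3 v_3 = 0 but N^2 v_3 ≠ 0; then v_{j-1} := N · v_j for j = 3, …, 2.

Pick v_3 = (0, 1, 0)ᵀ.
Then v_2 = N · v_3 = (-17, -6, -9)ᵀ.
Then v_1 = N · v_2 = (3, 0, 0)ᵀ.

Sanity check: (A − (4)·I) v_1 = (0, 0, 0)ᵀ = 0. ✓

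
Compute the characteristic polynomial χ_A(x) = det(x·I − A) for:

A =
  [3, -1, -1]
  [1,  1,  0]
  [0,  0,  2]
x^3 - 6*x^2 + 12*x - 8

Expanding det(x·I − A) (e.g. by cofactor expansion or by noting that A is similar to its Jordan form J, which has the same characteristic polynomial as A) gives
  χ_A(x) = x^3 - 6*x^2 + 12*x - 8
which factors as (x - 2)^3. The eigenvalues (with algebraic multiplicities) are λ = 2 with multiplicity 3.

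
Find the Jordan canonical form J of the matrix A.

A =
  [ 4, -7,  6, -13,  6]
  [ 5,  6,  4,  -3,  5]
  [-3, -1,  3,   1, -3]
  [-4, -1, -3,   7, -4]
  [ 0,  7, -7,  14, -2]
J_1(-2) ⊕ J_2(5) ⊕ J_2(5)

The characteristic polynomial is
  det(x·I − A) = x^5 - 18*x^4 + 110*x^3 - 200*x^2 - 375*x + 1250 = (x - 5)^4*(x + 2)

Eigenvalues and multiplicities (the geometric multiplicity of λ is n − rank(A − λI), which equals the number of Jordan blocks for λ):
  λ = -2: algebraic multiplicity = 1, geometric multiplicity = 1
  λ = 5: algebraic multiplicity = 4, geometric multiplicity = 2

Determining the block sizes for each eigenvalue:
  λ = -2: one block (gm = 1), so the single block has size am = 1 → block sizes [1]
  λ = 5: with am = 4 and gm = 2, the partition is not yet determined (e.g. several partitions of 4 into 2 parts exist). Let N = A − (5)·I. Computing rank(N^1) = 3, rank(N^2) = 1; the number of blocks of size ≥ j is rank(N^{j−1}) − rank(N^j), giving [2, 2]. So we have 2 block(s) of size 2 → block sizes [2, 2]

Assembling the blocks gives a Jordan form
J =
  [-2, 0, 0, 0, 0]
  [ 0, 5, 1, 0, 0]
  [ 0, 0, 5, 0, 0]
  [ 0, 0, 0, 5, 1]
  [ 0, 0, 0, 0, 5]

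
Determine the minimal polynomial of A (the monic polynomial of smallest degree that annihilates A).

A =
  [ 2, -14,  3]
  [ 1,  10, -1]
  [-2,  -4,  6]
x^3 - 18*x^2 + 108*x - 216

The characteristic polynomial is χ_A(x) = (x - 6)^3, so the eigenvalues are known. The minimal polynomial is
  m_A(x) = Π_λ (x − λ)^{k_λ}
where k_λ is the size of the *largest* Jordan block for λ (equivalently, the smallest k with (A − λI)^k v = 0 for every generalised eigenvector v of λ).

  λ = 6: largest Jordan block has size 3, contributing (x − 6)^3

So m_A(x) = (x - 6)^3 = x^3 - 18*x^2 + 108*x - 216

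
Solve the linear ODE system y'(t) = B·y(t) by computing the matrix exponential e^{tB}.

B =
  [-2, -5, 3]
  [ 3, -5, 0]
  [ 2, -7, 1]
e^{tB} =
  [-9*t^2*exp(-2*t)/2 + exp(-2*t), -3*t^2*exp(-2*t) - 5*t*exp(-2*t), 9*t^2*exp(-2*t)/2 + 3*t*exp(-2*t)]
  [-9*t^2*exp(-2*t)/2 + 3*t*exp(-2*t), -3*t^2*exp(-2*t) - 3*t*exp(-2*t) + exp(-2*t), 9*t^2*exp(-2*t)/2]
  [-15*t^2*exp(-2*t)/2 + 2*t*exp(-2*t), -5*t^2*exp(-2*t) - 7*t*exp(-2*t), 15*t^2*exp(-2*t)/2 + 3*t*exp(-2*t) + exp(-2*t)]

Strategy: write B = P · J · P⁻¹ where J is a Jordan canonical form, so e^{tB} = P · e^{tJ} · P⁻¹, and e^{tJ} can be computed block-by-block.

B has Jordan form
J =
  [-2,  1,  0]
  [ 0, -2,  1]
  [ 0,  0, -2]
(up to reordering of blocks).

Per-block formulas:
  For a 3×3 Jordan block J_3(-2): exp(t · J_3(-2)) = e^(-2t)·(I + t·N + (t^2/2)·N^2), where N is the 3×3 nilpotent shift.

After assembling e^{tJ} and conjugating by P, we get:

e^{tB} =
  [-9*t^2*exp(-2*t)/2 + exp(-2*t), -3*t^2*exp(-2*t) - 5*t*exp(-2*t), 9*t^2*exp(-2*t)/2 + 3*t*exp(-2*t)]
  [-9*t^2*exp(-2*t)/2 + 3*t*exp(-2*t), -3*t^2*exp(-2*t) - 3*t*exp(-2*t) + exp(-2*t), 9*t^2*exp(-2*t)/2]
  [-15*t^2*exp(-2*t)/2 + 2*t*exp(-2*t), -5*t^2*exp(-2*t) - 7*t*exp(-2*t), 15*t^2*exp(-2*t)/2 + 3*t*exp(-2*t) + exp(-2*t)]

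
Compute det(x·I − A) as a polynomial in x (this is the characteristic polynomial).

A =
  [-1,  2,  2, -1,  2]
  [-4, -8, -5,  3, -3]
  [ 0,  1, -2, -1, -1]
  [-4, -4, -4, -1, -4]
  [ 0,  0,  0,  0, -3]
x^5 + 15*x^4 + 90*x^3 + 270*x^2 + 405*x + 243

Expanding det(x·I − A) (e.g. by cofactor expansion or by noting that A is similar to its Jordan form J, which has the same characteristic polynomial as A) gives
  χ_A(x) = x^5 + 15*x^4 + 90*x^3 + 270*x^2 + 405*x + 243
which factors as (x + 3)^5. The eigenvalues (with algebraic multiplicities) are λ = -3 with multiplicity 5.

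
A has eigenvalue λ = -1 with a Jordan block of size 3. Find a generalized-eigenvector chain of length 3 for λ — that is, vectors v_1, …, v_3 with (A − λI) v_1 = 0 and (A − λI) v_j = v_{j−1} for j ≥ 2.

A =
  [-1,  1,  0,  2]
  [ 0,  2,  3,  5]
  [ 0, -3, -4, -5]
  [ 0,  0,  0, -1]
A Jordan chain for λ = -1 of length 3:
v_1 = (3, 0, 0, 0)ᵀ
v_2 = (1, 3, -3, 0)ᵀ
v_3 = (0, 1, 0, 0)ᵀ

Let N = A − (-1)·I. We want v_3 with N^3 v_3 = 0 but N^2 v_3 ≠ 0; then v_{j-1} := N · v_j for j = 3, …, 2.

Pick v_3 = (0, 1, 0, 0)ᵀ.
Then v_2 = N · v_3 = (1, 3, -3, 0)ᵀ.
Then v_1 = N · v_2 = (3, 0, 0, 0)ᵀ.

Sanity check: (A − (-1)·I) v_1 = (0, 0, 0, 0)ᵀ = 0. ✓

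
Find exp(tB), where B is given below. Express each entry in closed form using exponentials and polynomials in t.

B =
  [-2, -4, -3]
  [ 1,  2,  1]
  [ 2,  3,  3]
e^{tB} =
  [-t^2*exp(t)/2 - 3*t*exp(t) + exp(t), -t^2*exp(t)/2 - 4*t*exp(t), -t^2*exp(t)/2 - 3*t*exp(t)]
  [t*exp(t), t*exp(t) + exp(t), t*exp(t)]
  [t^2*exp(t)/2 + 2*t*exp(t), t^2*exp(t)/2 + 3*t*exp(t), t^2*exp(t)/2 + 2*t*exp(t) + exp(t)]

Strategy: write B = P · J · P⁻¹ where J is a Jordan canonical form, so e^{tB} = P · e^{tJ} · P⁻¹, and e^{tJ} can be computed block-by-block.

B has Jordan form
J =
  [1, 1, 0]
  [0, 1, 1]
  [0, 0, 1]
(up to reordering of blocks).

Per-block formulas:
  For a 3×3 Jordan block J_3(1): exp(t · J_3(1)) = e^(1t)·(I + t·N + (t^2/2)·N^2), where N is the 3×3 nilpotent shift.

After assembling e^{tJ} and conjugating by P, we get:

e^{tB} =
  [-t^2*exp(t)/2 - 3*t*exp(t) + exp(t), -t^2*exp(t)/2 - 4*t*exp(t), -t^2*exp(t)/2 - 3*t*exp(t)]
  [t*exp(t), t*exp(t) + exp(t), t*exp(t)]
  [t^2*exp(t)/2 + 2*t*exp(t), t^2*exp(t)/2 + 3*t*exp(t), t^2*exp(t)/2 + 2*t*exp(t) + exp(t)]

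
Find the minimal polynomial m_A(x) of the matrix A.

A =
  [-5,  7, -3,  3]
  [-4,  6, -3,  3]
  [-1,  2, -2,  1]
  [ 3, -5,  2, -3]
x^2 + 2*x + 1

The characteristic polynomial is χ_A(x) = (x + 1)^4, so the eigenvalues are known. The minimal polynomial is
  m_A(x) = Π_λ (x − λ)^{k_λ}
where k_λ is the size of the *largest* Jordan block for λ (equivalently, the smallest k with (A − λI)^k v = 0 for every generalised eigenvector v of λ).

  λ = -1: largest Jordan block has size 2, contributing (x + 1)^2

So m_A(x) = (x + 1)^2 = x^2 + 2*x + 1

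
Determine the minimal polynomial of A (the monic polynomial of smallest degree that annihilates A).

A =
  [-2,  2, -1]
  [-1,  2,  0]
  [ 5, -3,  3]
x^3 - 3*x^2 + 3*x - 1

The characteristic polynomial is χ_A(x) = (x - 1)^3, so the eigenvalues are known. The minimal polynomial is
  m_A(x) = Π_λ (x − λ)^{k_λ}
where k_λ is the size of the *largest* Jordan block for λ (equivalently, the smallest k with (A − λI)^k v = 0 for every generalised eigenvector v of λ).

  λ = 1: largest Jordan block has size 3, contributing (x − 1)^3

So m_A(x) = (x - 1)^3 = x^3 - 3*x^2 + 3*x - 1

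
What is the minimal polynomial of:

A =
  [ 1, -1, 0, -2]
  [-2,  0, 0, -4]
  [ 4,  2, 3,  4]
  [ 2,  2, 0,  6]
x^2 - 5*x + 6

The characteristic polynomial is χ_A(x) = (x - 3)^2*(x - 2)^2, so the eigenvalues are known. The minimal polynomial is
  m_A(x) = Π_λ (x − λ)^{k_λ}
where k_λ is the size of the *largest* Jordan block for λ (equivalently, the smallest k with (A − λI)^k v = 0 for every generalised eigenvector v of λ).

  λ = 2: largest Jordan block has size 1, contributing (x − 2)
  λ = 3: largest Jordan block has size 1, contributing (x − 3)

So m_A(x) = (x - 3)*(x - 2) = x^2 - 5*x + 6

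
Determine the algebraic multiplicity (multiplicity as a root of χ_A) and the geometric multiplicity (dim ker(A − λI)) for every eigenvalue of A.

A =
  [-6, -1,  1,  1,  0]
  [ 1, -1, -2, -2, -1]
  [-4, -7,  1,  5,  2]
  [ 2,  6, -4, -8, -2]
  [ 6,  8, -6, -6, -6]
λ = -4: alg = 5, geom = 3

Step 1 — factor the characteristic polynomial to read off the algebraic multiplicities:
  χ_A(x) = (x + 4)^5

Step 2 — compute geometric multiplicities via the rank-nullity identity g(λ) = n − rank(A − λI):
  rank(A − (-4)·I) = 2, so dim ker(A − (-4)·I) = n − 2 = 3

Summary:
  λ = -4: algebraic multiplicity = 5, geometric multiplicity = 3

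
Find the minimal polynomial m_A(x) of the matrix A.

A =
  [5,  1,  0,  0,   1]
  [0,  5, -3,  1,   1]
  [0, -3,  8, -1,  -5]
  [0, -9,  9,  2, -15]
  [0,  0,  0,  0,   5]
x^3 - 15*x^2 + 75*x - 125

The characteristic polynomial is χ_A(x) = (x - 5)^5, so the eigenvalues are known. The minimal polynomial is
  m_A(x) = Π_λ (x − λ)^{k_λ}
where k_λ is the size of the *largest* Jordan block for λ (equivalently, the smallest k with (A − λI)^k v = 0 for every generalised eigenvector v of λ).

  λ = 5: largest Jordan block has size 3, contributing (x − 5)^3

So m_A(x) = (x - 5)^3 = x^3 - 15*x^2 + 75*x - 125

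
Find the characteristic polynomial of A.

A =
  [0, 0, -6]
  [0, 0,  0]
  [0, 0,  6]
x^3 - 6*x^2

Expanding det(x·I − A) (e.g. by cofactor expansion or by noting that A is similar to its Jordan form J, which has the same characteristic polynomial as A) gives
  χ_A(x) = x^3 - 6*x^2
which factors as x^2*(x - 6). The eigenvalues (with algebraic multiplicities) are λ = 0 with multiplicity 2, λ = 6 with multiplicity 1.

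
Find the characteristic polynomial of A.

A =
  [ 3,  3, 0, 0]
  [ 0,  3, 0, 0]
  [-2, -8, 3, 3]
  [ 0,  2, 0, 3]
x^4 - 12*x^3 + 54*x^2 - 108*x + 81

Expanding det(x·I − A) (e.g. by cofactor expansion or by noting that A is similar to its Jordan form J, which has the same characteristic polynomial as A) gives
  χ_A(x) = x^4 - 12*x^3 + 54*x^2 - 108*x + 81
which factors as (x - 3)^4. The eigenvalues (with algebraic multiplicities) are λ = 3 with multiplicity 4.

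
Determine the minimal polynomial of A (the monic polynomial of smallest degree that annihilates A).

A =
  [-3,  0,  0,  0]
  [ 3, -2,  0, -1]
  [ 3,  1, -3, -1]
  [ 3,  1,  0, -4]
x^2 + 6*x + 9

The characteristic polynomial is χ_A(x) = (x + 3)^4, so the eigenvalues are known. The minimal polynomial is
  m_A(x) = Π_λ (x − λ)^{k_λ}
where k_λ is the size of the *largest* Jordan block for λ (equivalently, the smallest k with (A − λI)^k v = 0 for every generalised eigenvector v of λ).

  λ = -3: largest Jordan block has size 2, contributing (x + 3)^2

So m_A(x) = (x + 3)^2 = x^2 + 6*x + 9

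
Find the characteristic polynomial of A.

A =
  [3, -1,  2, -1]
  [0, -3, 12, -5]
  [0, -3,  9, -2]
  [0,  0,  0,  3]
x^4 - 12*x^3 + 54*x^2 - 108*x + 81

Expanding det(x·I − A) (e.g. by cofactor expansion or by noting that A is similar to its Jordan form J, which has the same characteristic polynomial as A) gives
  χ_A(x) = x^4 - 12*x^3 + 54*x^2 - 108*x + 81
which factors as (x - 3)^4. The eigenvalues (with algebraic multiplicities) are λ = 3 with multiplicity 4.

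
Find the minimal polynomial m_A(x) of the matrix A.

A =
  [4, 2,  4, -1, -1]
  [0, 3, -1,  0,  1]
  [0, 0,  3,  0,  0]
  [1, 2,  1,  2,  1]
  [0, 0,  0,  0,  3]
x^3 - 9*x^2 + 27*x - 27

The characteristic polynomial is χ_A(x) = (x - 3)^5, so the eigenvalues are known. The minimal polynomial is
  m_A(x) = Π_λ (x − λ)^{k_λ}
where k_λ is the size of the *largest* Jordan block for λ (equivalently, the smallest k with (A − λI)^k v = 0 for every generalised eigenvector v of λ).

  λ = 3: largest Jordan block has size 3, contributing (x − 3)^3

So m_A(x) = (x - 3)^3 = x^3 - 9*x^2 + 27*x - 27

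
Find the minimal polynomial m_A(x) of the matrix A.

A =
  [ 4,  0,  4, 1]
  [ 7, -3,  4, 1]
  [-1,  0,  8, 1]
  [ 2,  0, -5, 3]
x^4 - 12*x^3 + 30*x^2 + 100*x - 375

The characteristic polynomial is χ_A(x) = (x - 5)^3*(x + 3), so the eigenvalues are known. The minimal polynomial is
  m_A(x) = Π_λ (x − λ)^{k_λ}
where k_λ is the size of the *largest* Jordan block for λ (equivalently, the smallest k with (A − λI)^k v = 0 for every generalised eigenvector v of λ).

  λ = -3: largest Jordan block has size 1, contributing (x + 3)
  λ = 5: largest Jordan block has size 3, contributing (x − 5)^3

So m_A(x) = (x - 5)^3*(x + 3) = x^4 - 12*x^3 + 30*x^2 + 100*x - 375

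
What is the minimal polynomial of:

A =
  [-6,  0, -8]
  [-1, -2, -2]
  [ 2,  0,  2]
x^2 + 4*x + 4

The characteristic polynomial is χ_A(x) = (x + 2)^3, so the eigenvalues are known. The minimal polynomial is
  m_A(x) = Π_λ (x − λ)^{k_λ}
where k_λ is the size of the *largest* Jordan block for λ (equivalently, the smallest k with (A − λI)^k v = 0 for every generalised eigenvector v of λ).

  λ = -2: largest Jordan block has size 2, contributing (x + 2)^2

So m_A(x) = (x + 2)^2 = x^2 + 4*x + 4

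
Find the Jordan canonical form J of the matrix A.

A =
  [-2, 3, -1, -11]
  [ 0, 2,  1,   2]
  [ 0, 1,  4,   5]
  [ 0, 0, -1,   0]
J_1(-2) ⊕ J_3(2)

The characteristic polynomial is
  det(x·I − A) = x^4 - 4*x^3 + 16*x - 16 = (x - 2)^3*(x + 2)

Eigenvalues and multiplicities (the geometric multiplicity of λ is n − rank(A − λI), which equals the number of Jordan blocks for λ):
  λ = -2: algebraic multiplicity = 1, geometric multiplicity = 1
  λ = 2: algebraic multiplicity = 3, geometric multiplicity = 1

Determining the block sizes for each eigenvalue:
  λ = -2: one block (gm = 1), so the single block has size am = 1 → block sizes [1]
  λ = 2: one block (gm = 1), so the single block has size am = 3 → block sizes [3]

Assembling the blocks gives a Jordan form
J =
  [-2, 0, 0, 0]
  [ 0, 2, 1, 0]
  [ 0, 0, 2, 1]
  [ 0, 0, 0, 2]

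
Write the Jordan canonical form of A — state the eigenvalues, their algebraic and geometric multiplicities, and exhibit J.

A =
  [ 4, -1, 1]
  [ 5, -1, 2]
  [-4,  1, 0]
J_3(1)

The characteristic polynomial is
  det(x·I − A) = x^3 - 3*x^2 + 3*x - 1 = (x - 1)^3

Eigenvalues and multiplicities (the geometric multiplicity of λ is n − rank(A − λI), which equals the number of Jordan blocks for λ):
  λ = 1: algebraic multiplicity = 3, geometric multiplicity = 1

Determining the block sizes for each eigenvalue:
  λ = 1: one block (gm = 1), so the single block has size am = 3 → block sizes [3]

Assembling the blocks gives a Jordan form
J =
  [1, 1, 0]
  [0, 1, 1]
  [0, 0, 1]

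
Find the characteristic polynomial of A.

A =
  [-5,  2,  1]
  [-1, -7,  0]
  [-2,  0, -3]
x^3 + 15*x^2 + 75*x + 125

Expanding det(x·I − A) (e.g. by cofactor expansion or by noting that A is similar to its Jordan form J, which has the same characteristic polynomial as A) gives
  χ_A(x) = x^3 + 15*x^2 + 75*x + 125
which factors as (x + 5)^3. The eigenvalues (with algebraic multiplicities) are λ = -5 with multiplicity 3.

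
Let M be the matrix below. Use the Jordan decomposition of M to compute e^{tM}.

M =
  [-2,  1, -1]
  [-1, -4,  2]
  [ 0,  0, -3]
e^{tM} =
  [t*exp(-3*t) + exp(-3*t), t*exp(-3*t), t^2*exp(-3*t)/2 - t*exp(-3*t)]
  [-t*exp(-3*t), -t*exp(-3*t) + exp(-3*t), -t^2*exp(-3*t)/2 + 2*t*exp(-3*t)]
  [0, 0, exp(-3*t)]

Strategy: write M = P · J · P⁻¹ where J is a Jordan canonical form, so e^{tM} = P · e^{tJ} · P⁻¹, and e^{tJ} can be computed block-by-block.

M has Jordan form
J =
  [-3,  1,  0]
  [ 0, -3,  1]
  [ 0,  0, -3]
(up to reordering of blocks).

Per-block formulas:
  For a 3×3 Jordan block J_3(-3): exp(t · J_3(-3)) = e^(-3t)·(I + t·N + (t^2/2)·N^2), where N is the 3×3 nilpotent shift.

After assembling e^{tJ} and conjugating by P, we get:

e^{tM} =
  [t*exp(-3*t) + exp(-3*t), t*exp(-3*t), t^2*exp(-3*t)/2 - t*exp(-3*t)]
  [-t*exp(-3*t), -t*exp(-3*t) + exp(-3*t), -t^2*exp(-3*t)/2 + 2*t*exp(-3*t)]
  [0, 0, exp(-3*t)]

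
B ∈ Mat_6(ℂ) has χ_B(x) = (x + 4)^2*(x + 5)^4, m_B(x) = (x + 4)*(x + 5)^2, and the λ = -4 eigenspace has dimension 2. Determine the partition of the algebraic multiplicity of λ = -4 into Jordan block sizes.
Block sizes for λ = -4: [1, 1]

Step 1 — from the characteristic polynomial, algebraic multiplicity of λ = -4 is 2. From dim ker(B − (-4)·I) = 2, there are exactly 2 Jordan blocks for λ = -4.
Step 2 — from the minimal polynomial, the factor (x + 4) tells us the largest block for λ = -4 has size 1.
Step 3 — with total size 2, 2 blocks, and largest block 1, the block sizes (in nonincreasing order) are [1, 1].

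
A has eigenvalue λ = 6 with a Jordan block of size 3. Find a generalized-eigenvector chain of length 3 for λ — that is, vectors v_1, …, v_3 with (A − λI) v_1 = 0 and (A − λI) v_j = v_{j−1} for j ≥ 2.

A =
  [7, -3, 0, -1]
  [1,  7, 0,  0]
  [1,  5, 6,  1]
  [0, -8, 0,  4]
A Jordan chain for λ = 6 of length 3:
v_1 = (-2, 2, 6, -8)ᵀ
v_2 = (1, 1, 1, 0)ᵀ
v_3 = (1, 0, 0, 0)ᵀ

Let N = A − (6)·I. We want v_3 with N^3 v_3 = 0 but N^2 v_3 ≠ 0; then v_{j-1} := N · v_j for j = 3, …, 2.

Pick v_3 = (1, 0, 0, 0)ᵀ.
Then v_2 = N · v_3 = (1, 1, 1, 0)ᵀ.
Then v_1 = N · v_2 = (-2, 2, 6, -8)ᵀ.

Sanity check: (A − (6)·I) v_1 = (0, 0, 0, 0)ᵀ = 0. ✓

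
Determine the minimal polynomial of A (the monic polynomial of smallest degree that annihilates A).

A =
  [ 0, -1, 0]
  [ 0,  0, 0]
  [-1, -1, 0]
x^3

The characteristic polynomial is χ_A(x) = x^3, so the eigenvalues are known. The minimal polynomial is
  m_A(x) = Π_λ (x − λ)^{k_λ}
where k_λ is the size of the *largest* Jordan block for λ (equivalently, the smallest k with (A − λI)^k v = 0 for every generalised eigenvector v of λ).

  λ = 0: largest Jordan block has size 3, contributing (x − 0)^3

So m_A(x) = x^3 = x^3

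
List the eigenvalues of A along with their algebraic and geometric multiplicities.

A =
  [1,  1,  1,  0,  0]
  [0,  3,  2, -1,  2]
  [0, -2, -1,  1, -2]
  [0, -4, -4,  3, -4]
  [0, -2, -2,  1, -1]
λ = 1: alg = 5, geom = 3

Step 1 — factor the characteristic polynomial to read off the algebraic multiplicities:
  χ_A(x) = (x - 1)^5

Step 2 — compute geometric multiplicities via the rank-nullity identity g(λ) = n − rank(A − λI):
  rank(A − (1)·I) = 2, so dim ker(A − (1)·I) = n − 2 = 3

Summary:
  λ = 1: algebraic multiplicity = 5, geometric multiplicity = 3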